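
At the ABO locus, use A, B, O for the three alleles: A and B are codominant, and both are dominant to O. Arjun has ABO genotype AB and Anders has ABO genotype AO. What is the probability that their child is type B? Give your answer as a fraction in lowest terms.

ABO cross AB × AO → offspring phenotypes: 1/2 A, 1/4 B, 1/4 AB.
So P(type B) = 1/4.

1/4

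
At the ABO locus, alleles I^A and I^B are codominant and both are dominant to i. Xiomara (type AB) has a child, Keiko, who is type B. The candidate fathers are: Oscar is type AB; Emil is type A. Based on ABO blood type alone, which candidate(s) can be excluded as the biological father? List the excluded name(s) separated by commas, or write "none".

A candidate is excluded only if no genotype consistent with his phenotype could produce a type B child with a type AB mother.
Every candidate has at least one consistent genotype combination, so none can be excluded.

none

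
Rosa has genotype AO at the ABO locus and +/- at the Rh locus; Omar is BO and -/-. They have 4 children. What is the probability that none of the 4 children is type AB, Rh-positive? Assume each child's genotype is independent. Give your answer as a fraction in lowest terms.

ABO cross AO × BO → 1/4 O, 1/4 A, 1/4 B, 1/4 AB.
Rh cross +/- × -/- → 1/2 Rh+, 1/2 Rh-; so P(type AB, Rh-positive) = 1/4 × 1/2 = 1/8 per child.
P(not type AB, Rh-positive) = 7/8 for one child; (7/8)^4 = 2401/4096.

2401/4096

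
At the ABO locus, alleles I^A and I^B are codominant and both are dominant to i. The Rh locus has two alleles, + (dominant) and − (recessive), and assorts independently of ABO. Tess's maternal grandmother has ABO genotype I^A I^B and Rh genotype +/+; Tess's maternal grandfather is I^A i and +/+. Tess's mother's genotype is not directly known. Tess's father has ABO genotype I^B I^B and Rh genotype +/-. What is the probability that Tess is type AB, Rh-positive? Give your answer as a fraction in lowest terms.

1/2

Tess's mother's ABO genotype from I^A I^B × I^A i: 1/4 I^A I^A, 1/4 I^A I^B, 1/4 I^A i, 1/4 I^B i.
Crossing each possibility with the father I^B I^B and summing P(type AB): 1/4·1 + 1/4·1/2 + 1/4·1/2 + 1/4·0 = 1/2.
Similarly for Rh via the mother's Rh distribution: P(Rh+) = 1.
Independent loci: 1/2 × 1 = 1/2.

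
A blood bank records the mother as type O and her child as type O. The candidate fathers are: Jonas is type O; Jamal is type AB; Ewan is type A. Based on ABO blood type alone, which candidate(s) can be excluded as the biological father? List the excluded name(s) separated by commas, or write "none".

Jamal

A candidate is excluded only if no genotype consistent with his phenotype could produce a type O child with a type O mother.
Jamal (type AB): no genotype consistent with that phenotype can produce a type-O child with a type-O mother.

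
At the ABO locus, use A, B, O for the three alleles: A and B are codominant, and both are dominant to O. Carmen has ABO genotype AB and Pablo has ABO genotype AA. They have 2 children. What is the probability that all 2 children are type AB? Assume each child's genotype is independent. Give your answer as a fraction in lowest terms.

ABO cross AB × AA → 1/2 A, 1/2 AB.
So P(type AB) = 1/2 per child.
All 2 independent: (1/2)^2 = 1/4.

1/4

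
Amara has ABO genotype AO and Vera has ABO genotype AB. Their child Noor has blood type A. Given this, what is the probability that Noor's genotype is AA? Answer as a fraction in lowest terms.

1/2

Cross AO × AB → 1/4 AA, 1/4 AB, 1/4 AO, 1/4 BO.
Type-A genotypes among offspring: AA (1/4), AO (1/4); total 1/2.
P(AA | type A) = (1/4) / (1/2) = 1/2.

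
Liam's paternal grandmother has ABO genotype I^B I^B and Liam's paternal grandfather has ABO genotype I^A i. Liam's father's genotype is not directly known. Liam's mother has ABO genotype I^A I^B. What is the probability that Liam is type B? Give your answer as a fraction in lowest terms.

3/8

Liam's father's ABO genotype from I^B I^B × I^A i: 1/2 I^A I^B, 1/2 I^B i.
Crossing each possibility with the mother I^A I^B and summing P(type B): 1/2·1/4 + 1/2·1/2 = 3/8.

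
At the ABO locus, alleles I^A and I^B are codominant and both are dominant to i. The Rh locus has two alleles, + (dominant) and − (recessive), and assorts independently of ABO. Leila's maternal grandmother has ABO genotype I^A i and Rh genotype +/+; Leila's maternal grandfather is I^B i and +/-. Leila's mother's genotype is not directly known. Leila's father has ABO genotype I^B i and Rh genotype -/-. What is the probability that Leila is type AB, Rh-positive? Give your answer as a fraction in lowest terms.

3/32

Leila's mother's ABO genotype from I^A i × I^B i: 1/4 I^A I^B, 1/4 I^A i, 1/4 I^B i, 1/4 i i.
Crossing each possibility with the father I^B i and summing P(type AB): 1/4·1/4 + 1/4·1/4 + 1/4·0 + 1/4·0 = 1/8.
Similarly for Rh via the mother's Rh distribution: P(Rh+) = 3/4.
Independent loci: 1/8 × 3/4 = 3/32.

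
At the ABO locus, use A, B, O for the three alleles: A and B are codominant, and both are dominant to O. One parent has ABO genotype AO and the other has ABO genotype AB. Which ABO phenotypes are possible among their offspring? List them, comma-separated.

Gametes from AO × AB give offspring ABO genotypes AA, AB, AO, BO, i.e. phenotypes A, B, AB.

A, B, AB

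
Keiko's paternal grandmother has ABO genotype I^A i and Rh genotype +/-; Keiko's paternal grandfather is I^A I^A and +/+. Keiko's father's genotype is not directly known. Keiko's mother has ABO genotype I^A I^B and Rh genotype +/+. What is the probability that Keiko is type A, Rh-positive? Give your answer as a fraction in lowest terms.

Keiko's father's ABO genotype from I^A i × I^A I^A: 1/2 I^A I^A, 1/2 I^A i.
Crossing each possibility with the mother I^A I^B and summing P(type A): 1/2·1/2 + 1/2·1/2 = 1/2.
Similarly for Rh via the father's Rh distribution: P(Rh+) = 1.
Independent loci: 1/2 × 1 = 1/2.

1/2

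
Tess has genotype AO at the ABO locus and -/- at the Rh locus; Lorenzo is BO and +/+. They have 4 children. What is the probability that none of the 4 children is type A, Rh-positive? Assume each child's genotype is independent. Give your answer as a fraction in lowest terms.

81/256

ABO cross AO × BO → 1/4 O, 1/4 A, 1/4 B, 1/4 AB.
Rh cross -/- × +/+ → 1 Rh+; so P(type A, Rh-positive) = 1/4 × 1 = 1/4 per child.
P(not type A, Rh-positive) = 3/4 for one child; (3/4)^4 = 81/256.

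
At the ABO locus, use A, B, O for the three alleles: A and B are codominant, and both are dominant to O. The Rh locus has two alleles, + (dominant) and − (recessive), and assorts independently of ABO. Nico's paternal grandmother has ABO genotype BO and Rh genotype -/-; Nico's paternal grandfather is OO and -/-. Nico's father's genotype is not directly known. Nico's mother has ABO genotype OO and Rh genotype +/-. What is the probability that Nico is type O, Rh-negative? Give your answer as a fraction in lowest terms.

Nico's father's ABO genotype from BO × OO: 1/2 BO, 1/2 OO.
Crossing each possibility with the mother OO and summing P(type O): 1/2·1/2 + 1/2·1 = 3/4.
Similarly for Rh via the father's Rh distribution: P(Rh-) = 1/2.
Independent loci: 3/4 × 1/2 = 3/8.

3/8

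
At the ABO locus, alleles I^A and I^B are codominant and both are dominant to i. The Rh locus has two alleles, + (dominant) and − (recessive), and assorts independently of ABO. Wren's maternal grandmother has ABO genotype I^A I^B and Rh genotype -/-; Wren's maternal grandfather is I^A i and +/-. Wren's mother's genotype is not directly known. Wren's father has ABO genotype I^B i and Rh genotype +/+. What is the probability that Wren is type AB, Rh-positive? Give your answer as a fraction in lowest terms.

Wren's mother's ABO genotype from I^A I^B × I^A i: 1/4 I^A I^A, 1/4 I^A I^B, 1/4 I^A i, 1/4 I^B i.
Crossing each possibility with the father I^B i and summing P(type AB): 1/4·1/2 + 1/4·1/4 + 1/4·1/4 + 1/4·0 = 1/4.
Similarly for Rh via the mother's Rh distribution: P(Rh+) = 1.
Independent loci: 1/4 × 1 = 1/4.

1/4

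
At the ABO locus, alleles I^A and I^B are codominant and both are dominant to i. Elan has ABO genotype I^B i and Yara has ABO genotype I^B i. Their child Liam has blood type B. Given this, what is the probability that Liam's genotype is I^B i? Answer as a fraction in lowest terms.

2/3

Cross I^B i × I^B i → 1/4 I^B I^B, 1/2 I^B i, 1/4 i i.
Type-B genotypes among offspring: I^B I^B (1/4), I^B i (1/2); total 3/4.
P(I^B i | type B) = (1/2) / (3/4) = 2/3.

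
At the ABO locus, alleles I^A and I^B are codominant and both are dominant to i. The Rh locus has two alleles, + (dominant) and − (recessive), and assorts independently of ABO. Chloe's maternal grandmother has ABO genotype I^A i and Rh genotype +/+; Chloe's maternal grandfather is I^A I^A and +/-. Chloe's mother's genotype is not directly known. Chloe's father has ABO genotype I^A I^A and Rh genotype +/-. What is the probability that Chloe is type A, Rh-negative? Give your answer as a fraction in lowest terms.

Chloe's mother's ABO genotype from I^A i × I^A I^A: 1/2 I^A I^A, 1/2 I^A i.
Crossing each possibility with the father I^A I^A and summing P(type A): 1/2·1 + 1/2·1 = 1.
Similarly for Rh via the mother's Rh distribution: P(Rh-) = 1/8.
Independent loci: 1 × 1/8 = 1/8.

1/8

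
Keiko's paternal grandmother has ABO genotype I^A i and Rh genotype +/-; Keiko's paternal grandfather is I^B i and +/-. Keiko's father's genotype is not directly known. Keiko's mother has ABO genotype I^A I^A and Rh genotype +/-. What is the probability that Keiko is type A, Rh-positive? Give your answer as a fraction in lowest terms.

9/16

Keiko's father's ABO genotype from I^A i × I^B i: 1/4 I^A I^B, 1/4 I^A i, 1/4 I^B i, 1/4 i i.
Crossing each possibility with the mother I^A I^A and summing P(type A): 1/4·1/2 + 1/4·1 + 1/4·1/2 + 1/4·1 = 3/4.
Similarly for Rh via the father's Rh distribution: P(Rh+) = 3/4.
Independent loci: 3/4 × 3/4 = 9/16.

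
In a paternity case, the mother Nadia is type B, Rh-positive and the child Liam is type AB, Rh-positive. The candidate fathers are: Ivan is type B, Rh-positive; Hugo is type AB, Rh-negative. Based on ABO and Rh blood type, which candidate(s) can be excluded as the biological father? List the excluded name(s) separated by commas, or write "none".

Ivan

A candidate is excluded only if no genotype consistent with his phenotype could produce a type AB, Rh-positive child with a type B, Rh-positive mother.
Ivan (type B, Rh+): no genotype consistent with that phenotype can produce a type-AB Rh+ child with a type-B mother.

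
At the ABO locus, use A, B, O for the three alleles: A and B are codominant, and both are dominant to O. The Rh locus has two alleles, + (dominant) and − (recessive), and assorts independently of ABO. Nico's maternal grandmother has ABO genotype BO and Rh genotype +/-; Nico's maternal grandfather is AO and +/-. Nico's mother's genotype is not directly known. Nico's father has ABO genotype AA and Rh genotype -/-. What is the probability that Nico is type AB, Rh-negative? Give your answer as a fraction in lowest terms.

Nico's mother's ABO genotype from BO × AO: 1/4 AB, 1/4 AO, 1/4 BO, 1/4 OO.
Crossing each possibility with the father AA and summing P(type AB): 1/4·1/2 + 1/4·0 + 1/4·1/2 + 1/4·0 = 1/4.
Similarly for Rh via the mother's Rh distribution: P(Rh-) = 1/2.
Independent loci: 1/4 × 1/2 = 1/8.

1/8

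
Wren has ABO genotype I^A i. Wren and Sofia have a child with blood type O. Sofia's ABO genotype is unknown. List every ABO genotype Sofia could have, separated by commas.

I^A i, I^B i, i i

For each candidate genotype of Sofia, check whether crossing it with I^A i can produce every observed child phenotype.
  I^A I^A → possible child types {A} ✗
  I^A I^B → possible child types {A, B, AB} ✗
  I^A i → possible child types {O, A} ✓
  I^B I^B → possible child types {B, AB} ✗
  I^B i → possible child types {O, A, B, AB} ✓
  i i → possible child types {O, A} ✓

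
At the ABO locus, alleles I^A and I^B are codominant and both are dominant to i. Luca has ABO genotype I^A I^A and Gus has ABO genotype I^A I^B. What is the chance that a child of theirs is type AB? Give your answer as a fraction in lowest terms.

ABO cross I^A I^A × I^A I^B → offspring phenotypes: 1/2 A, 1/2 AB.
So P(type AB) = 1/2.

1/2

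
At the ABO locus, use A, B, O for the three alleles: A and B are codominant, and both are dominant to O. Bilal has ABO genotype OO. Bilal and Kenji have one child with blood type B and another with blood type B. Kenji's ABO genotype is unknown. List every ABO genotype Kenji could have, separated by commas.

AB, BB, BO

For each candidate genotype of Kenji, check whether crossing it with OO can produce every observed child phenotype.
  AA → possible child types {A} ✗
  AB → possible child types {A, B} ✓
  AO → possible child types {O, A} ✗
  BB → possible child types {B} ✓
  BO → possible child types {O, B} ✓
  OO → possible child types {O} ✗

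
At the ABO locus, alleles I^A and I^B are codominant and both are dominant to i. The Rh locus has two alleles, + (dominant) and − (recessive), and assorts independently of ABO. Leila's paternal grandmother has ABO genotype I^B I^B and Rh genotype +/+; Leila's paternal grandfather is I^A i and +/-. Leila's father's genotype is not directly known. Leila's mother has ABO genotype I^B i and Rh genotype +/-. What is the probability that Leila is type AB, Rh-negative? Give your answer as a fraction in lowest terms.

1/64

Leila's father's ABO genotype from I^B I^B × I^A i: 1/2 I^A I^B, 1/2 I^B i.
Crossing each possibility with the mother I^B i and summing P(type AB): 1/2·1/4 + 1/2·0 = 1/8.
Similarly for Rh via the father's Rh distribution: P(Rh-) = 1/8.
Independent loci: 1/8 × 1/8 = 1/64.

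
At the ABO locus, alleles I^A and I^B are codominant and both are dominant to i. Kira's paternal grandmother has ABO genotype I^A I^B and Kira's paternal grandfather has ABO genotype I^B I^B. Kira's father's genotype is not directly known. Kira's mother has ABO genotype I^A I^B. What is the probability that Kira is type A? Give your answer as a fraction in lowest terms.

Kira's father's ABO genotype from I^A I^B × I^B I^B: 1/2 I^A I^B, 1/2 I^B I^B.
Crossing each possibility with the mother I^A I^B and summing P(type A): 1/2·1/4 + 1/2·0 = 1/8.

1/8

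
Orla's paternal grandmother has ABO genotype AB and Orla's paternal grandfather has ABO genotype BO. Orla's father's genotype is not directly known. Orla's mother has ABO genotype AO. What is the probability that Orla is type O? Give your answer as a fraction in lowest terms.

Orla's father's ABO genotype from AB × BO: 1/4 AB, 1/4 AO, 1/4 BB, 1/4 BO.
Crossing each possibility with the mother AO and summing P(type O): 1/4·0 + 1/4·1/4 + 1/4·0 + 1/4·1/4 = 1/8.

1/8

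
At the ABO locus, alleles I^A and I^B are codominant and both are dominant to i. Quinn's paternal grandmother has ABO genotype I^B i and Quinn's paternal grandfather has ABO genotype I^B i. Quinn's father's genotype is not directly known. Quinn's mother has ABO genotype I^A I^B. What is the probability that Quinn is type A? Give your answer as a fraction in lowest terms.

Quinn's father's ABO genotype from I^B i × I^B i: 1/4 I^B I^B, 1/2 I^B i, 1/4 i i.
Crossing each possibility with the mother I^A I^B and summing P(type A): 1/4·0 + 1/2·1/4 + 1/4·1/2 = 1/4.

1/4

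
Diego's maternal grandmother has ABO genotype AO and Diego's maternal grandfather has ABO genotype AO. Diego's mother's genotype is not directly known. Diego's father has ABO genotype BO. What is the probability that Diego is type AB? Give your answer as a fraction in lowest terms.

1/4

Diego's mother's ABO genotype from AO × AO: 1/4 AA, 1/2 AO, 1/4 OO.
Crossing each possibility with the father BO and summing P(type AB): 1/4·1/2 + 1/2·1/4 + 1/4·0 = 1/4.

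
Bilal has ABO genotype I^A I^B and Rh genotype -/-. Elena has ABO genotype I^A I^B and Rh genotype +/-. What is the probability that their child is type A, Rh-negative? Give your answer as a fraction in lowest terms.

ABO cross I^A I^B × I^A I^B → offspring phenotypes: 1/4 A, 1/4 B, 1/2 AB.
Rh cross -/- × +/- → 1/2 Rh+, 1/2 Rh-.
Independent loci: P(type A, Rh-negative) = 1/4 × 1/2 = 1/8.

1/8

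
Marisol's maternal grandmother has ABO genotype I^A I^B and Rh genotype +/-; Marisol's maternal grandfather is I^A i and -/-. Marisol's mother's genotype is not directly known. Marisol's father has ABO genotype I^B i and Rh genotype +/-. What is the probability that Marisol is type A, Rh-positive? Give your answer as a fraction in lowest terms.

Marisol's mother's ABO genotype from I^A I^B × I^A i: 1/4 I^A I^A, 1/4 I^A I^B, 1/4 I^A i, 1/4 I^B i.
Crossing each possibility with the father I^B i and summing P(type A): 1/4·1/2 + 1/4·1/4 + 1/4·1/4 + 1/4·0 = 1/4.
Similarly for Rh via the mother's Rh distribution: P(Rh+) = 5/8.
Independent loci: 1/4 × 5/8 = 5/32.

5/32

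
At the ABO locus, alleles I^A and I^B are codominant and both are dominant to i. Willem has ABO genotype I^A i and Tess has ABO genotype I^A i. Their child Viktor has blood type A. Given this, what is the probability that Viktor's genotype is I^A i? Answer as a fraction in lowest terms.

2/3

Cross I^A i × I^A i → 1/4 I^A I^A, 1/2 I^A i, 1/4 i i.
Type-A genotypes among offspring: I^A I^A (1/4), I^A i (1/2); total 3/4.
P(I^A i | type A) = (1/2) / (3/4) = 2/3.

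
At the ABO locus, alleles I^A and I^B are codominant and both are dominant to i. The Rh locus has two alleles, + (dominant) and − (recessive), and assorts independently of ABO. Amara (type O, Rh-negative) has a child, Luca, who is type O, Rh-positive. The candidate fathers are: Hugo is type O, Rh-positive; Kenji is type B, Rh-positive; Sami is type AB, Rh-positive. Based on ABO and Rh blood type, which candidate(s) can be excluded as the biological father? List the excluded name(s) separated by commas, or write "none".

A candidate is excluded only if no genotype consistent with his phenotype could produce a type O, Rh-positive child with a type O, Rh-negative mother.
Sami (type AB, Rh+): no genotype consistent with that phenotype can produce a type-O Rh+ child with a type-O mother.

Sami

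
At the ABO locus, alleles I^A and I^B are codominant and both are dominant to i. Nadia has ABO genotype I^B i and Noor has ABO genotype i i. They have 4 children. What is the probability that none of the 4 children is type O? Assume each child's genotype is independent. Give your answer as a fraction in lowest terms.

1/16

ABO cross I^B i × i i → 1/2 O, 1/2 B.
So P(type O) = 1/2 per child.
P(not type O) = 1/2 for one child; (1/2)^4 = 1/16.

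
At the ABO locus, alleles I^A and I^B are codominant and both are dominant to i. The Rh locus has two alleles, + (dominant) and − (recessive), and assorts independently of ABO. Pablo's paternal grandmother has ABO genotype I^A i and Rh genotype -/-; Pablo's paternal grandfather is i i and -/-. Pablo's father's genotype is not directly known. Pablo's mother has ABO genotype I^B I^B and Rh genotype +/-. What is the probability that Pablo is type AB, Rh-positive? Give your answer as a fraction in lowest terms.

Pablo's father's ABO genotype from I^A i × i i: 1/2 I^A i, 1/2 i i.
Crossing each possibility with the mother I^B I^B and summing P(type AB): 1/2·1/2 + 1/2·0 = 1/4.
Similarly for Rh via the father's Rh distribution: P(Rh+) = 1/2.
Independent loci: 1/4 × 1/2 = 1/8.

1/8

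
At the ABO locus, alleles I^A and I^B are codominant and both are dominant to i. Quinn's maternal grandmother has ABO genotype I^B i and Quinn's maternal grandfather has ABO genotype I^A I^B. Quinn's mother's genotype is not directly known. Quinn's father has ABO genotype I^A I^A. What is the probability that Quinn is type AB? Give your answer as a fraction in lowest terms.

Quinn's mother's ABO genotype from I^B i × I^A I^B: 1/4 I^A I^B, 1/4 I^A i, 1/4 I^B I^B, 1/4 I^B i.
Crossing each possibility with the father I^A I^A and summing P(type AB): 1/4·1/2 + 1/4·0 + 1/4·1 + 1/4·1/2 = 1/2.

1/2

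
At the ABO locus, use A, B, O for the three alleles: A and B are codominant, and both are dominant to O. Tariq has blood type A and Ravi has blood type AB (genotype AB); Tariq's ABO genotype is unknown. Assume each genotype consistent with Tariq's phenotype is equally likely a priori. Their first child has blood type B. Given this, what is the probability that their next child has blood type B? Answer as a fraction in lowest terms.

Possible genotypes: Tariq ∈ {AA, AO}; Ravi ∈ {AB}.
Weight each parental genotype pair by prior × P(type-B child):
  AO × AB: posterior weight 1; P(next child type B) = 1/4.
Weighted sum = 1/4.

1/4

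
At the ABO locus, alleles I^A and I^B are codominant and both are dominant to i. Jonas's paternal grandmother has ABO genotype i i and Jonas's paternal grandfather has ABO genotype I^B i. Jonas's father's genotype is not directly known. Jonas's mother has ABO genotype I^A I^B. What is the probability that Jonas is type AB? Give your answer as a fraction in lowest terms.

1/8

Jonas's father's ABO genotype from i i × I^B i: 1/2 I^B i, 1/2 i i.
Crossing each possibility with the mother I^A I^B and summing P(type AB): 1/2·1/4 + 1/2·0 = 1/8.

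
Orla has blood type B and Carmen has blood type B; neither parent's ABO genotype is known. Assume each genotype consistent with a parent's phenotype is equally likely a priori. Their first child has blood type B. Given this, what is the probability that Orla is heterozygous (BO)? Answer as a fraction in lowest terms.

Possible genotypes: Orla ∈ {BB, BO}; Carmen ∈ {BB, BO}.
Weight each parental genotype pair by prior × P(type-B child):
  BB × BB: posterior weight 4/15.
  BB × BO: posterior weight 4/15.
  BO × BB: posterior weight 4/15.
  BO × BO: posterior weight 1/5.
Sum the posterior weight over pairs where Orla is BO: 7/15.

7/15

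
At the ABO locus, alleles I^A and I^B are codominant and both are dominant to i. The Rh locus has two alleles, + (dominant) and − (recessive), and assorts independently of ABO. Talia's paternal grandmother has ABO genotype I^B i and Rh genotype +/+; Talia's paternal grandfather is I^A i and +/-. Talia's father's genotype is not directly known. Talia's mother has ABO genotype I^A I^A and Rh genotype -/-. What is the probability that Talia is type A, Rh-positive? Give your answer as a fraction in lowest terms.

Talia's father's ABO genotype from I^B i × I^A i: 1/4 I^A I^B, 1/4 I^A i, 1/4 I^B i, 1/4 i i.
Crossing each possibility with the mother I^A I^A and summing P(type A): 1/4·1/2 + 1/4·1 + 1/4·1/2 + 1/4·1 = 3/4.
Similarly for Rh via the father's Rh distribution: P(Rh+) = 3/4.
Independent loci: 3/4 × 3/4 = 9/16.

9/16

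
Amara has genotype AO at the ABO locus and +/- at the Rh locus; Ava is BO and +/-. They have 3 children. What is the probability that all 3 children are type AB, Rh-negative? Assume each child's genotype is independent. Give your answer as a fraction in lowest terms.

ABO cross AO × BO → 1/4 O, 1/4 A, 1/4 B, 1/4 AB.
Rh cross +/- × +/- → 3/4 Rh+, 1/4 Rh-; so P(type AB, Rh-negative) = 1/4 × 1/4 = 1/16 per child.
All 3 independent: (1/16)^3 = 1/4096.

1/4096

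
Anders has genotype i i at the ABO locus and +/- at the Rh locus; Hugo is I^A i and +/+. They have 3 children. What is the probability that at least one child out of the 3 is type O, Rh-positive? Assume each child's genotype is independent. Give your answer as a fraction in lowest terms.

7/8

ABO cross i i × I^A i → 1/2 O, 1/2 A.
Rh cross +/- × +/+ → 1 Rh+; so P(type O, Rh-positive) = 1/2 × 1 = 1/2 per child.
P(none) = (1/2)^3 = 1/8; P(at least one) = 1 − 1/8 = 7/8.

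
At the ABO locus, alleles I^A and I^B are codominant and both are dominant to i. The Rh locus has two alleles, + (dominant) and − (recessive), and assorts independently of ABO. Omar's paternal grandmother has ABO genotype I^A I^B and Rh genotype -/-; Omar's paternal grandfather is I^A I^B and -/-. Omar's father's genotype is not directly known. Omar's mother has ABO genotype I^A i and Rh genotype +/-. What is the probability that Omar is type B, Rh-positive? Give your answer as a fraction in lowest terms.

1/8

Omar's father's ABO genotype from I^A I^B × I^A I^B: 1/4 I^A I^A, 1/2 I^A I^B, 1/4 I^B I^B.
Crossing each possibility with the mother I^A i and summing P(type B): 1/4·0 + 1/2·1/4 + 1/4·1/2 = 1/4.
Similarly for Rh via the father's Rh distribution: P(Rh+) = 1/2.
Independent loci: 1/4 × 1/2 = 1/8.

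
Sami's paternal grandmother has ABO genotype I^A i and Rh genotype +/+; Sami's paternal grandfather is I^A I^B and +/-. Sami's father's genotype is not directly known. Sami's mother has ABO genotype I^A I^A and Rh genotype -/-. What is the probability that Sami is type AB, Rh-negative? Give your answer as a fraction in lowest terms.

Sami's father's ABO genotype from I^A i × I^A I^B: 1/4 I^A I^A, 1/4 I^A I^B, 1/4 I^A i, 1/4 I^B i.
Crossing each possibility with the mother I^A I^A and summing P(type AB): 1/4·0 + 1/4·1/2 + 1/4·0 + 1/4·1/2 = 1/4.
Similarly for Rh via the father's Rh distribution: P(Rh-) = 1/4.
Independent loci: 1/4 × 1/4 = 1/16.

1/16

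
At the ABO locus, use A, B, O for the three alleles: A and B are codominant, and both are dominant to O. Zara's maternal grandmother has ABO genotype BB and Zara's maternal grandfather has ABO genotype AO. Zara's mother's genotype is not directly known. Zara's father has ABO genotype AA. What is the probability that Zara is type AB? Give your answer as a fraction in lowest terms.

1/2

Zara's mother's ABO genotype from BB × AO: 1/2 AB, 1/2 BO.
Crossing each possibility with the father AA and summing P(type AB): 1/2·1/2 + 1/2·1/2 = 1/2.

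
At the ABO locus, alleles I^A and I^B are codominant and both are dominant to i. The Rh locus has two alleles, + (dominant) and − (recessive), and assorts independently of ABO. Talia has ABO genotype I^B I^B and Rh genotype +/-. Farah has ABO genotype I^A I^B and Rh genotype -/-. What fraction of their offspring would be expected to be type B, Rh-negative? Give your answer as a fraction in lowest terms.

1/4

ABO cross I^B I^B × I^A I^B → offspring phenotypes: 1/2 B, 1/2 AB.
Rh cross +/- × -/- → 1/2 Rh+, 1/2 Rh-.
Independent loci: P(type B, Rh-negative) = 1/2 × 1/2 = 1/4.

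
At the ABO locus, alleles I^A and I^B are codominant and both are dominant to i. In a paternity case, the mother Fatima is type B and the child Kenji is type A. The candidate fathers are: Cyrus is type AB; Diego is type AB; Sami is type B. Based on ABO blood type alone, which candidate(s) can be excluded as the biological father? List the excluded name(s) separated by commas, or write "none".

Sami

A candidate is excluded only if no genotype consistent with his phenotype could produce a type A child with a type B mother.
Sami (type B): no genotype consistent with that phenotype can produce a type-A child with a type-B mother.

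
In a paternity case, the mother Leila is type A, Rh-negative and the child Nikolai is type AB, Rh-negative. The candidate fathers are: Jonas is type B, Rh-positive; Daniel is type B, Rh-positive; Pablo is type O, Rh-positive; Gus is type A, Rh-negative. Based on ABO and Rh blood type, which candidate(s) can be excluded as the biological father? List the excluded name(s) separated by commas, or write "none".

A candidate is excluded only if no genotype consistent with his phenotype could produce a type AB, Rh-negative child with a type A, Rh-negative mother.
Pablo (type O, Rh+): no genotype consistent with that phenotype can produce a type-AB Rh- child with a type-A mother.
Gus (type A, Rh-): no genotype consistent with that phenotype can produce a type-AB Rh- child with a type-A mother.

Pablo, Gus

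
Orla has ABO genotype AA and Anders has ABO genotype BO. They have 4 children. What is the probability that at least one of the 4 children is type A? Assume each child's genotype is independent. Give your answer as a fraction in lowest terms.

15/16

ABO cross AA × BO → 1/2 A, 1/2 AB.
So P(type A) = 1/2 per child.
P(none) = (1/2)^4 = 1/16; P(at least one) = 1 − 1/16 = 15/16.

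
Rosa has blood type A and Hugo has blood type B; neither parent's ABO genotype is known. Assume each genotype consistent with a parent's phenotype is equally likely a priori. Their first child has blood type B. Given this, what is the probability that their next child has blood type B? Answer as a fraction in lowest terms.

Possible genotypes: Rosa ∈ {I^A I^A, I^A i}; Hugo ∈ {I^B I^B, I^B i}.
Weight each parental genotype pair by prior × P(type-B child):
  I^A i × I^B I^B: posterior weight 2/3; P(next child type B) = 1/2.
  I^A i × I^B i: posterior weight 1/3; P(next child type B) = 1/4.
Weighted sum = 5/12.

5/12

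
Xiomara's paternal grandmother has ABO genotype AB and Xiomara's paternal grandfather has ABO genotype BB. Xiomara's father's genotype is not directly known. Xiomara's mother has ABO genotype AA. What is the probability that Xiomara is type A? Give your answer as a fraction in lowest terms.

Xiomara's father's ABO genotype from AB × BB: 1/2 AB, 1/2 BB.
Crossing each possibility with the mother AA and summing P(type A): 1/2·1/2 + 1/2·0 = 1/4.

1/4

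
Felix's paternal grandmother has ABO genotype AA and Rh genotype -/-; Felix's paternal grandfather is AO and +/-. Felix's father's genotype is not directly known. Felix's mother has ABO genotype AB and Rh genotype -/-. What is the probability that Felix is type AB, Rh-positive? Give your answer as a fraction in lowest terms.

3/32

Felix's father's ABO genotype from AA × AO: 1/2 AA, 1/2 AO.
Crossing each possibility with the mother AB and summing P(type AB): 1/2·1/2 + 1/2·1/4 = 3/8.
Similarly for Rh via the father's Rh distribution: P(Rh+) = 1/4.
Independent loci: 3/8 × 1/4 = 3/32.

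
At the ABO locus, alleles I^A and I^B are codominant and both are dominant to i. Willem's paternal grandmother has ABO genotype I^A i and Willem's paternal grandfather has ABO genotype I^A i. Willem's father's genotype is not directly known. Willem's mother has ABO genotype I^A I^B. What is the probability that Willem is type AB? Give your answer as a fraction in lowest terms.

Willem's father's ABO genotype from I^A i × I^A i: 1/4 I^A I^A, 1/2 I^A i, 1/4 i i.
Crossing each possibility with the mother I^A I^B and summing P(type AB): 1/4·1/2 + 1/2·1/4 + 1/4·0 = 1/4.

1/4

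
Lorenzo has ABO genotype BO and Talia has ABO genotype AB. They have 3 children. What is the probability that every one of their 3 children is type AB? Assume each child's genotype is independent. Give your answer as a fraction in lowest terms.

1/64

ABO cross BO × AB → 1/4 A, 1/2 B, 1/4 AB.
So P(type AB) = 1/4 per child.
All 3 independent: (1/4)^3 = 1/64.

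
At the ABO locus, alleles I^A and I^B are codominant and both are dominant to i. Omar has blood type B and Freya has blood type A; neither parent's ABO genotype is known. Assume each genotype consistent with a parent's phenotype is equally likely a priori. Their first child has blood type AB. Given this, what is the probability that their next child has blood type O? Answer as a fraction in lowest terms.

Possible genotypes: Omar ∈ {I^B I^B, I^B i}; Freya ∈ {I^A I^A, I^A i}.
Weight each parental genotype pair by prior × P(type-AB child):
  I^B I^B × I^A I^A: posterior weight 4/9; P(next child type O) = 0.
  I^B I^B × I^A i: posterior weight 2/9; P(next child type O) = 0.
  I^B i × I^A I^A: posterior weight 2/9; P(next child type O) = 0.
  I^B i × I^A i: posterior weight 1/9; P(next child type O) = 1/4.
Weighted sum = 1/36.

1/36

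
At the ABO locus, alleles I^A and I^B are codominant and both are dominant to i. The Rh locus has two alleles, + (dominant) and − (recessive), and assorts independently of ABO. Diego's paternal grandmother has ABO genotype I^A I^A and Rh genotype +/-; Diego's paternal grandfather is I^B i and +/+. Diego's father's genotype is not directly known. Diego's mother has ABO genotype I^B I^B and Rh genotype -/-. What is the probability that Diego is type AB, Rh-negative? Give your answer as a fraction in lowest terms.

1/8

Diego's father's ABO genotype from I^A I^A × I^B i: 1/2 I^A I^B, 1/2 I^A i.
Crossing each possibility with the mother I^B I^B and summing P(type AB): 1/2·1/2 + 1/2·1/2 = 1/2.
Similarly for Rh via the father's Rh distribution: P(Rh-) = 1/4.
Independent loci: 1/2 × 1/4 = 1/8.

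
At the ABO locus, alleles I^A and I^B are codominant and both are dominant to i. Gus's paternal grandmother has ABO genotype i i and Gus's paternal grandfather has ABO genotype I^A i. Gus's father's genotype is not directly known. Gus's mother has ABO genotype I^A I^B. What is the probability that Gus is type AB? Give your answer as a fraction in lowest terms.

Gus's father's ABO genotype from i i × I^A i: 1/2 I^A i, 1/2 i i.
Crossing each possibility with the mother I^A I^B and summing P(type AB): 1/2·1/4 + 1/2·0 = 1/8.

1/8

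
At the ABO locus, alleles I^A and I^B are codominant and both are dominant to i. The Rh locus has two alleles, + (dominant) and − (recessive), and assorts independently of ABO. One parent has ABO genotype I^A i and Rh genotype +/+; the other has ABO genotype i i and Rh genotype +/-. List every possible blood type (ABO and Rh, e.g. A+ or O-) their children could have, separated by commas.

O+, A+

Gametes from I^A i × i i give offspring ABO genotypes I^A i, i i, i.e. phenotypes O, A.
Rh cross +/+ × +/- → phenotypes Rh+.
Combining independently: O+, A+.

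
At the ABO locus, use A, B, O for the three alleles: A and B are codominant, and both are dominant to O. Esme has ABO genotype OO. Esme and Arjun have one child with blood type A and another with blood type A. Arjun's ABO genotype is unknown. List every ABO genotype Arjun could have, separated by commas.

For each candidate genotype of Arjun, check whether crossing it with OO can produce every observed child phenotype.
  AA → possible child types {A} ✓
  AB → possible child types {A, B} ✓
  AO → possible child types {O, A} ✓
  BB → possible child types {B} ✗
  BO → possible child types {O, B} ✗
  OO → possible child types {O} ✗

AA, AB, AO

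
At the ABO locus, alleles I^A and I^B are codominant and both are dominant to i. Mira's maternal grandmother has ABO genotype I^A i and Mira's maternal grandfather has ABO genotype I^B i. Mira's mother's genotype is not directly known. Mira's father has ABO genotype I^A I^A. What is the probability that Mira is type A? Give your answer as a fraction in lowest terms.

Mira's mother's ABO genotype from I^A i × I^B i: 1/4 I^A I^B, 1/4 I^A i, 1/4 I^B i, 1/4 i i.
Crossing each possibility with the father I^A I^A and summing P(type A): 1/4·1/2 + 1/4·1 + 1/4·1/2 + 1/4·1 = 3/4.

3/4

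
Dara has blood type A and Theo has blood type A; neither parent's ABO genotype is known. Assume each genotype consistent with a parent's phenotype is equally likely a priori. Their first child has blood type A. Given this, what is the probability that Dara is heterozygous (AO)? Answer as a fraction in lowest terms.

7/15

Possible genotypes: Dara ∈ {AA, AO}; Theo ∈ {AA, AO}.
Weight each parental genotype pair by prior × P(type-A child):
  AA × AA: posterior weight 4/15.
  AA × AO: posterior weight 4/15.
  AO × AA: posterior weight 4/15.
  AO × AO: posterior weight 1/5.
Sum the posterior weight over pairs where Dara is AO: 7/15.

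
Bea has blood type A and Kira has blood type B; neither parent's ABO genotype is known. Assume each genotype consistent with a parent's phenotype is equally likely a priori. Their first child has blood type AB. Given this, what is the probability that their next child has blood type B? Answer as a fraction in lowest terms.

5/36

Possible genotypes: Bea ∈ {I^A I^A, I^A i}; Kira ∈ {I^B I^B, I^B i}.
Weight each parental genotype pair by prior × P(type-AB child):
  I^A I^A × I^B I^B: posterior weight 4/9; P(next child type B) = 0.
  I^A I^A × I^B i: posterior weight 2/9; P(next child type B) = 0.
  I^A i × I^B I^B: posterior weight 2/9; P(next child type B) = 1/2.
  I^A i × I^B i: posterior weight 1/9; P(next child type B) = 1/4.
Weighted sum = 5/36.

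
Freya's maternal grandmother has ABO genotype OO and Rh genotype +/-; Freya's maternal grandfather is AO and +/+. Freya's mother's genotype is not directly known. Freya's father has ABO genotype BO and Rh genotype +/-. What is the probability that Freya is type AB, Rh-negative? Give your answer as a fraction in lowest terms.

Freya's mother's ABO genotype from OO × AO: 1/2 AO, 1/2 OO.
Crossing each possibility with the father BO and summing P(type AB): 1/2·1/4 + 1/2·0 = 1/8.
Similarly for Rh via the mother's Rh distribution: P(Rh-) = 1/8.
Independent loci: 1/8 × 1/8 = 1/64.

1/64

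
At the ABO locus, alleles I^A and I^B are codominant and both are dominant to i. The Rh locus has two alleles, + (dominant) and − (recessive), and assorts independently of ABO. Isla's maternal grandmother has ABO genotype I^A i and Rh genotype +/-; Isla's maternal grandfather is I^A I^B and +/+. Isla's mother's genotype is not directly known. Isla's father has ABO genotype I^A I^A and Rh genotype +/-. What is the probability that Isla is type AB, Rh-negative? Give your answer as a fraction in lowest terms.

Isla's mother's ABO genotype from I^A i × I^A I^B: 1/4 I^A I^A, 1/4 I^A I^B, 1/4 I^A i, 1/4 I^B i.
Crossing each possibility with the father I^A I^A and summing P(type AB): 1/4·0 + 1/4·1/2 + 1/4·0 + 1/4·1/2 = 1/4.
Similarly for Rh via the mother's Rh distribution: P(Rh-) = 1/8.
Independent loci: 1/4 × 1/8 = 1/32.

1/32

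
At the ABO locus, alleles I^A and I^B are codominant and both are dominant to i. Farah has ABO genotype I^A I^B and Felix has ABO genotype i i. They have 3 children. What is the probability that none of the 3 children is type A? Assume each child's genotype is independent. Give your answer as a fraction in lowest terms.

1/8

ABO cross I^A I^B × i i → 1/2 A, 1/2 B.
So P(type A) = 1/2 per child.
P(not type A) = 1/2 for one child; (1/2)^3 = 1/8.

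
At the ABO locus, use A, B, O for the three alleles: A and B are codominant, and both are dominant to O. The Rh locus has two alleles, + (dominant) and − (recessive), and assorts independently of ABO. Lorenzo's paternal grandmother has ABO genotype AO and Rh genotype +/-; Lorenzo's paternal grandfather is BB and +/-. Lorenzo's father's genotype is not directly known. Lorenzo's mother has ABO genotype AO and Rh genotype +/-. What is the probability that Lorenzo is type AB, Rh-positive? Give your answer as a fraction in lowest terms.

3/16

Lorenzo's father's ABO genotype from AO × BB: 1/2 AB, 1/2 BO.
Crossing each possibility with the mother AO and summing P(type AB): 1/2·1/4 + 1/2·1/4 = 1/4.
Similarly for Rh via the father's Rh distribution: P(Rh+) = 3/4.
Independent loci: 1/4 × 3/4 = 3/16.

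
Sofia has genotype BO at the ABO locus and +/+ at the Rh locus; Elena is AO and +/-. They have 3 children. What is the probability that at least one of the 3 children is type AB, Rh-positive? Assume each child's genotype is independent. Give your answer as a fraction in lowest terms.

ABO cross BO × AO → 1/4 O, 1/4 A, 1/4 B, 1/4 AB.
Rh cross +/+ × +/- → 1 Rh+; so P(type AB, Rh-positive) = 1/4 × 1 = 1/4 per child.
P(none) = (3/4)^3 = 27/64; P(at least one) = 1 − 27/64 = 37/64.

37/64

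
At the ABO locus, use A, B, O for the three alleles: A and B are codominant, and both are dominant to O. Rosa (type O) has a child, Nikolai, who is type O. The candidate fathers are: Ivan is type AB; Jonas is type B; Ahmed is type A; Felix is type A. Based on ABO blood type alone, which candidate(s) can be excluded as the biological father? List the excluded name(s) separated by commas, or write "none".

A candidate is excluded only if no genotype consistent with his phenotype could produce a type O child with a type O mother.
Ivan (type AB): no genotype consistent with that phenotype can produce a type-O child with a type-O mother.

Ivan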